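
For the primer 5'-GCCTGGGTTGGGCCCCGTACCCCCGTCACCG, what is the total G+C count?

24

Scanning the sequence gives T=5, G=10, A=2, C=14.
Total G or C: 10 + 14 = 24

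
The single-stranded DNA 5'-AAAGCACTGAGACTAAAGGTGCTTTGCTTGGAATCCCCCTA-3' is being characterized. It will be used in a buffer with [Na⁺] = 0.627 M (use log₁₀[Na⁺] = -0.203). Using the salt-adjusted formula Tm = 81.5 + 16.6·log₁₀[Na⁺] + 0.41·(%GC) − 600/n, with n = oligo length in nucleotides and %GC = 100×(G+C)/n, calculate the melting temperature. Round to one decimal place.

82.5°C

Length n = 41. Scanning the sequence gives A=12, C=10, T=10, G=9.
G+C = 19, so %GC = 19/41 × 100 = 46.341%
Salt term: 16.6 × (-0.203) = -3.37
GC term: 0.41 × 46.341 = 19; length term: −600/41 = −14.634
Tm = 81.5 + (-3.37) + 19 − 14.634 = 82.496 → 82.5°C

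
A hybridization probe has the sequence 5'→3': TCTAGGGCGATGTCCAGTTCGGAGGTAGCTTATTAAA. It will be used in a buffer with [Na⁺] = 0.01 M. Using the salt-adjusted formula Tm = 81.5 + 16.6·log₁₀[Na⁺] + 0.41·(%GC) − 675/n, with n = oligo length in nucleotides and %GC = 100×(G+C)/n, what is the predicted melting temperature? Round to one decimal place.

48.9°C

Length n = 37. Base counts: T=11, G=11, C=6, A=9
G+C = 17, so %GC = 17/37 × 100 = 45.946%
Salt term: 16.6 × (-2) = -33.2
GC term: 0.41 × 45.946 = 18.838; length term: −675/37 = −18.243
Tm = 81.5 + (-33.2) + 18.838 − 18.243 = 48.895 → 48.9°C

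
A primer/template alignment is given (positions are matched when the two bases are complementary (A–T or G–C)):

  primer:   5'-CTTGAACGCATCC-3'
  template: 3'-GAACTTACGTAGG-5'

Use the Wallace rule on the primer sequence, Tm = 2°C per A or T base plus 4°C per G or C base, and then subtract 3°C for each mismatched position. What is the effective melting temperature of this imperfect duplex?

Primer base counts: A=3, T=3, G=2, C=5 → A+T=6, G+C=7
Perfect-match Tm = 2(6) + 4(7) = 12 + 28 = 40°C
Mismatches (positions where the bases are not complementary): 1 (at position 7)
Effective Tm = 40 − 1×3 = 40 − 3 = 37°C

37°C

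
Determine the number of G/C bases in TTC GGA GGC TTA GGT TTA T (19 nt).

8

Scanning the sequence gives T=8, G=6, C=2, A=3.
G+C = 6 + 2 = 8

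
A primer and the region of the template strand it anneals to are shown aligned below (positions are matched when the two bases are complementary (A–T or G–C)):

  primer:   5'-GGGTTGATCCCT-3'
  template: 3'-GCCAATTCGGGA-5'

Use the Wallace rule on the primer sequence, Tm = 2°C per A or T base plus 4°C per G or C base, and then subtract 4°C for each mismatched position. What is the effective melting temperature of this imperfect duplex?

Primer base counts: A=1, T=4, G=4, C=3 → A+T=5, G+C=7
Perfect-match Tm = 2(5) + 4(7) = 10 + 28 = 38°C
Mismatches (positions where the bases are not complementary): 3 (at positions 1, 6, 8)
Effective Tm = 38 − 3×4 = 38 − 12 = 26°C

26°C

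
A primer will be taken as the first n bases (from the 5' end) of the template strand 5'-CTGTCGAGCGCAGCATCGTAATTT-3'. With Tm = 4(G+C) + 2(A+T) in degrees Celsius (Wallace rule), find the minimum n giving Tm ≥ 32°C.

n = 10

First 9 bases: CTGTCGAGC → Tm = 30°C (< 32°C)
First 10 bases: CTGTCGAGCG → Tm = 34°C (≥ 32°C)
Each additional base adds 2°C (A/T) or 4°C (G/C), so Tm is non-decreasing in n; n = 10 is the first length to reach 32°C.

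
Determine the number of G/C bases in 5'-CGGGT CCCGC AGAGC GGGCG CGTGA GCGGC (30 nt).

Scanning the sequence gives T=2, G=15, C=10, A=3.
Total G or C: 15 + 10 = 25

25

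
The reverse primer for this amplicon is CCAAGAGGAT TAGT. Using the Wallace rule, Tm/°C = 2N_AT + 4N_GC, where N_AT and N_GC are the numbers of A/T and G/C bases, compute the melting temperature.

Scanning the sequence gives C=2, G=4, A=5, T=3.
A+T = 8, G+C = 6
Tm = 2×8 + 4×6 = 40°C

40°C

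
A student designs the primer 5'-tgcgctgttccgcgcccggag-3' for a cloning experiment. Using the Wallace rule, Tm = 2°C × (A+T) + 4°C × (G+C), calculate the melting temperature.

74°C

A=1, C=8, T=4, G=8
AT pairs contribute 5, GC pairs contribute 16.
Tm = 2(5) + 4(16) = 10 + 64 = 74°C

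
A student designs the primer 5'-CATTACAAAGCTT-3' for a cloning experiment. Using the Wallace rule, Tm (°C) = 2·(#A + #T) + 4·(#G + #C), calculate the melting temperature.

Counting bases: C=3, T=4, G=1, A=5
So N_AT = 9 and N_GC = 4.
Tm = 2×9 + 4×4 = 34°C

34°C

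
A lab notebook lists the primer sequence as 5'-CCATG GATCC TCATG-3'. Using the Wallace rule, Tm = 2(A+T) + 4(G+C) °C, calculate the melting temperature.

46°C

Scanning the sequence gives A=3, C=5, T=4, G=3.
A+T = 7, G+C = 8
Tm = 2(7) + 4(8) = 14 + 32 = 46°C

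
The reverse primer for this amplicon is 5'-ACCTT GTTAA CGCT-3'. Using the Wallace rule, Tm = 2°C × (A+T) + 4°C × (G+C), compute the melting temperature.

Scanning the sequence gives C=4, A=3, G=2, T=5.
AT pairs contribute 8, GC pairs contribute 6.
Tm = 4·6 + 2·8 = 24 + 16 = 40°C

40°C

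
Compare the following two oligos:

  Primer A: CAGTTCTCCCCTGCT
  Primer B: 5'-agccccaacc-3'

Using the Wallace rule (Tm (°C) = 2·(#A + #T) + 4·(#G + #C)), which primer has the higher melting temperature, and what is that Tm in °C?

Primer A: A+T=6, G+C=9 → Tm = 2(6)+4(9) = 48°C
Primer B: A+T=3, G+C=7 → Tm = 2(3)+4(7) = 34°C
48°C vs 34°C → primer A is higher.

Primer A, 48°C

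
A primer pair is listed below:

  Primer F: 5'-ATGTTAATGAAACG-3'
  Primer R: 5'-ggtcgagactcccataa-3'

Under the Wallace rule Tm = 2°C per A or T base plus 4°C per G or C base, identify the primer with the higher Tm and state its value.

Primer F: A+T=10, G+C=4 → Tm = 2(10)+4(4) = 36°C
Primer R: A+T=8, G+C=9 → Tm = 2(8)+4(9) = 52°C
36°C vs 52°C → primer R is higher.

Primer R, 52°C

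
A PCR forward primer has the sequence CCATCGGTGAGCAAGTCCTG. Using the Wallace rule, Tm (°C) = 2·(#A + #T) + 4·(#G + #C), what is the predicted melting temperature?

Scanning the sequence gives A=4, C=6, T=4, G=6.
AT pairs contribute 8, GC pairs contribute 12.
Tm = 2(8) + 4(12) = 16 + 48 = 64°C

64°C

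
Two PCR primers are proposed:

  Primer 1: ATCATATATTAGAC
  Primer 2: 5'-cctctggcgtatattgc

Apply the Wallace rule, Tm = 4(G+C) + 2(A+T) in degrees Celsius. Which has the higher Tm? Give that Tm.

Primer 2, 52°C

Primer 1: A+T=11, G+C=3 → Tm = 2(11)+4(3) = 34°C
Primer 2: A+T=8, G+C=9 → Tm = 2(8)+4(9) = 52°C
34°C vs 52°C → primer 2 is higher.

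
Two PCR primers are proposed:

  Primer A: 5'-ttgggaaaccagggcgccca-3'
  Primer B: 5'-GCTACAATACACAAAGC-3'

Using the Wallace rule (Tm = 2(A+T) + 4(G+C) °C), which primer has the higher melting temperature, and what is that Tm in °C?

Primer A: A+T=7, G+C=13 → Tm = 2(7)+4(13) = 66°C
Primer B: A+T=10, G+C=7 → Tm = 2(10)+4(7) = 48°C
66°C vs 48°C → primer A is higher.

Primer A, 66°C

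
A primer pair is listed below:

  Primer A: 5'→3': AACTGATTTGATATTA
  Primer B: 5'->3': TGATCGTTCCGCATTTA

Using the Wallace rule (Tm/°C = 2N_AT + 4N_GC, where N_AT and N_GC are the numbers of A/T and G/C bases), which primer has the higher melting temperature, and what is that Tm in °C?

Primer B, 48°C

Primer A: A+T=13, G+C=3 → Tm = 2(13)+4(3) = 38°C
Primer B: A+T=10, G+C=7 → Tm = 2(10)+4(7) = 48°C
38°C vs 48°C → primer B is higher.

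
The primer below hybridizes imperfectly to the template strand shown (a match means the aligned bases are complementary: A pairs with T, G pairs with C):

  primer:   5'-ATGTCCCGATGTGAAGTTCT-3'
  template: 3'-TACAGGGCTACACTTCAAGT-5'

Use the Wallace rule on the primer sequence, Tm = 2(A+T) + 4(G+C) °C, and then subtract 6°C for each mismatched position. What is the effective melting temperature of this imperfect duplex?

Primer base counts: A=4, T=7, G=5, C=4 → A+T=11, G+C=9
Perfect-match Tm = 2(11) + 4(9) = 22 + 36 = 58°C
Mismatches (positions where the bases are not complementary): 1 (at position 20)
Effective Tm = 58 − 1×6 = 58 − 6 = 52°C

52°C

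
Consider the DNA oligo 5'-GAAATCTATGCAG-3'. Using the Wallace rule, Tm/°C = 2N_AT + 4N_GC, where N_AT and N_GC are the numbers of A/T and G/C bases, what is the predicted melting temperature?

A=5, G=3, T=3, C=2
So N_AT = 8 and N_GC = 5.
Tm = 4·5 + 2·8 = 20 + 16 = 36°C

36°C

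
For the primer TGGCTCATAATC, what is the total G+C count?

5

C=3, A=3, T=4, G=2
Total G or C: 2 + 3 = 5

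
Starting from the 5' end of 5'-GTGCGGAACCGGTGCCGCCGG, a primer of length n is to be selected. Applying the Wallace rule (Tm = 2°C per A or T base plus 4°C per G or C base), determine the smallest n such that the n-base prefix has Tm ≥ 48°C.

n = 14

First 13 bases: GTGCGGAACCGGT → Tm = 44°C (< 48°C)
First 14 bases: GTGCGGAACCGGTG → Tm = 48°C (≥ 48°C)
Since every base adds ≥2°C, Tm only increases with n, so the threshold is first crossed at n = 14.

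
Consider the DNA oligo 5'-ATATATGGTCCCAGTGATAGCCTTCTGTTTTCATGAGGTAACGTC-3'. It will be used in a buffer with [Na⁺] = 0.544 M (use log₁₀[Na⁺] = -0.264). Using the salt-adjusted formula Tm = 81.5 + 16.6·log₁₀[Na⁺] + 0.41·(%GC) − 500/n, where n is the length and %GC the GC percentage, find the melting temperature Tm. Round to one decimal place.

Length n = 45. Counting bases: C=9, G=10, T=16, A=10
G+C = 19, so %GC = 19/45 × 100 = 42.222%
Salt term: 16.6 × (-0.264) = -4.382
GC term: 0.41 × 42.222 = 17.311; length term: −500/45 = −11.111
Tm = 81.5 + (-4.382) + 17.311 − 11.111 = 83.318 → 83.3°C

83.3°C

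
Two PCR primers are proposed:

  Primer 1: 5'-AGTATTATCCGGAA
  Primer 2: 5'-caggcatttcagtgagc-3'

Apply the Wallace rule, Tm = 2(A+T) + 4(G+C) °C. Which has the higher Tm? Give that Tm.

Primer 1: A+T=9, G+C=5 → Tm = 2(9)+4(5) = 38°C
Primer 2: A+T=8, G+C=9 → Tm = 2(8)+4(9) = 52°C
38°C vs 52°C → primer 2 is higher.

Primer 2, 52°C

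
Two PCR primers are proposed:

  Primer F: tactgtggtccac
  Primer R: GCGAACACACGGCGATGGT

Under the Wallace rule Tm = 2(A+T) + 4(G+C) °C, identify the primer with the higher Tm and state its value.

Primer R, 62°C

Primer F: A+T=6, G+C=7 → Tm = 2(6)+4(7) = 40°C
Primer R: A+T=7, G+C=12 → Tm = 2(7)+4(12) = 62°C
40°C vs 62°C → primer R is higher.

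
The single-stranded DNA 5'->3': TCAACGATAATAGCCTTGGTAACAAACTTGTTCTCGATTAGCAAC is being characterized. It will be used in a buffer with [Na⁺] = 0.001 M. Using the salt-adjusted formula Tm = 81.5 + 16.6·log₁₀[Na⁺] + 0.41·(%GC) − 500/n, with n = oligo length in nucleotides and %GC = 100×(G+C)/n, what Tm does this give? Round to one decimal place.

Length n = 45. Base counts: C=10, G=7, T=13, A=15
G+C = 17, so %GC = 17/45 × 100 = 37.778%
Salt term: 16.6 × (-3) = -49.8
GC term: 0.41 × 37.778 = 15.489; length term: −500/45 = −11.111
Tm = 81.5 + (-49.8) + 15.489 − 11.111 = 36.078 → 36.1°C

36.1°C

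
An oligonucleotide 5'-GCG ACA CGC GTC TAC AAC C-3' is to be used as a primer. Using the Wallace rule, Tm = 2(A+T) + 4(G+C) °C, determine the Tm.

Scanning the sequence gives G=4, C=8, T=2, A=5.
AT pairs contribute 7, GC pairs contribute 12.
Tm = 2×7 + 4×12 = 62°C

62°C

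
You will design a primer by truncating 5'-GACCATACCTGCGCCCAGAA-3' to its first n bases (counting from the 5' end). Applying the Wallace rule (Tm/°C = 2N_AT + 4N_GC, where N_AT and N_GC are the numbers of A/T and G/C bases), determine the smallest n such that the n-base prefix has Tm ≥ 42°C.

First 12 bases: GACCATACCTGC → Tm = 38°C (< 42°C)
First 13 bases: GACCATACCTGCG → Tm = 42°C (≥ 42°C)
Since every base adds ≥2°C, Tm only increases with n, so the threshold is first crossed at n = 13.

n = 13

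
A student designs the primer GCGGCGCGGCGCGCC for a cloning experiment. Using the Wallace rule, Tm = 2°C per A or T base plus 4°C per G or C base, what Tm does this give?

60°C

Base counts: G=8, C=7, T=0, A=0
A+T = 0, G+C = 15
Tm = 2(0) + 4(15) = 0 + 60 = 60°C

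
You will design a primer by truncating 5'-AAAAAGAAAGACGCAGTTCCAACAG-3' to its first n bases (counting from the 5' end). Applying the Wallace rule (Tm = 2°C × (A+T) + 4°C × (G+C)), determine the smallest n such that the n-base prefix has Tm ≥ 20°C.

First 8 bases: AAAAAGAA → Tm = 18°C (< 20°C)
First 9 bases: AAAAAGAAA → Tm = 20°C (≥ 20°C)
Each additional base adds 2°C (A/T) or 4°C (G/C), so Tm is non-decreasing in n; n = 9 is the first length to reach 20°C.

n = 9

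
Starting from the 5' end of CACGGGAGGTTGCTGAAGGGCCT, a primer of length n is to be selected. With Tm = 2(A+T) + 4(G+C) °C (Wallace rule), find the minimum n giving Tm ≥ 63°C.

First 19 bases: CACGGGAGGTTGCTGAAGG → Tm = 62°C (< 63°C)
First 20 bases: CACGGGAGGTTGCTGAAGGG → Tm = 66°C (≥ 63°C)
Each additional base adds 2°C (A/T) or 4°C (G/C), so Tm is non-decreasing in n; n = 20 is the first length to reach 63°C.

n = 20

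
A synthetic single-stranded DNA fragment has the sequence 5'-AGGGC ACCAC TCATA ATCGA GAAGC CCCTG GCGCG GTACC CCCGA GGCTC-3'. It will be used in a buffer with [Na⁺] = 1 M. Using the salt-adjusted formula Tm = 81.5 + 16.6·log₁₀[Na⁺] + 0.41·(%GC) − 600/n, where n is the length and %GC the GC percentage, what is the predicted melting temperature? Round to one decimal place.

96.6°C

Length n = 50. Base counts: A=11, C=19, G=14, T=6
G+C = 33, so %GC = 33/50 × 100 = 66%
Salt term: 16.6 × (0) = 0
GC term: 0.41 × 66 = 27.06; length term: −600/50 = −12
Tm = 81.5 + (0) + 27.06 − 12 = 96.56 → 96.6°C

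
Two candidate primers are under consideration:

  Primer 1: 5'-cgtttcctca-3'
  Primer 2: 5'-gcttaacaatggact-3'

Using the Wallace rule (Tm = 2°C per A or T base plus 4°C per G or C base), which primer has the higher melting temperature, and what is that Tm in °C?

Primer 2, 42°C

Primer 1: A+T=5, G+C=5 → Tm = 2(5)+4(5) = 30°C
Primer 2: A+T=9, G+C=6 → Tm = 2(9)+4(6) = 42°C
30°C vs 42°C → primer 2 is higher.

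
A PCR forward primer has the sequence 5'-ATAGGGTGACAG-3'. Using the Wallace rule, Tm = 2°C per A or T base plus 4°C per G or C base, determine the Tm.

Scanning the sequence gives T=2, A=4, C=1, G=5.
So N_AT = 6 and N_GC = 6.
Tm = 4·6 + 2·6 = 24 + 12 = 36°C

36°C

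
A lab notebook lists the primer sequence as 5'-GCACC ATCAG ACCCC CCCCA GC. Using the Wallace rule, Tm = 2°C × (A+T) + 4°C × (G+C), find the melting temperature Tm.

76°C

Scanning the sequence gives C=13, G=3, T=1, A=5.
So N_AT = 6 and N_GC = 16.
Tm = 2×6 + 4×16 = 76°C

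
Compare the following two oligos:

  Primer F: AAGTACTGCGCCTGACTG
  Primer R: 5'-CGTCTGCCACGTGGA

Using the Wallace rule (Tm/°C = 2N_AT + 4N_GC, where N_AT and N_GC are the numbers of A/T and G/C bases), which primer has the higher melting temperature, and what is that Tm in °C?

Primer F, 56°C

Primer F: A+T=8, G+C=10 → Tm = 2(8)+4(10) = 56°C
Primer R: A+T=5, G+C=10 → Tm = 2(5)+4(10) = 50°C
56°C vs 50°C → primer F is higher.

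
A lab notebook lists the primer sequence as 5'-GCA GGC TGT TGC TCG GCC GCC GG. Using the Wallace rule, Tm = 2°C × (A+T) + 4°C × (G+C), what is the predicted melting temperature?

C=8, G=10, T=4, A=1
So N_AT = 5 and N_GC = 18.
Tm = 4·18 + 2·5 = 72 + 10 = 82°C

82°C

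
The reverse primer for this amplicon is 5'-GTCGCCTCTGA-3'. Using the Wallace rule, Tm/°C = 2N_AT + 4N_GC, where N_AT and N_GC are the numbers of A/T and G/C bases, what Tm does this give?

36°C

Counting bases: T=3, G=3, C=4, A=1
AT pairs contribute 4, GC pairs contribute 7.
Tm = 4·7 + 2·4 = 28 + 8 = 36°C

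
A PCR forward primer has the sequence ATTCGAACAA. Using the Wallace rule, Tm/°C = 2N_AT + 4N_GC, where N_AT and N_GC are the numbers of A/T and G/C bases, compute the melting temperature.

26°C

C=2, T=2, G=1, A=5
A+T = 7, G+C = 3
Tm = 4·3 + 2·7 = 12 + 14 = 26°C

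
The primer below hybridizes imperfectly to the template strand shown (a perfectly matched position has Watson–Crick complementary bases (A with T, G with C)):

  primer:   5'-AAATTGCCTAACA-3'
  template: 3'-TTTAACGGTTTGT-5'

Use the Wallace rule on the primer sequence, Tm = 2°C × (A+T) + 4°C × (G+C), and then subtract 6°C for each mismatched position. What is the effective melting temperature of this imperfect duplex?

Primer base counts: A=6, T=3, G=1, C=3 → A+T=9, G+C=4
Perfect-match Tm = 2(9) + 4(4) = 18 + 16 = 34°C
Mismatches (positions where the bases are not complementary): 1 (at position 9)
Effective Tm = 34 − 1×6 = 34 − 6 = 28°C

28°C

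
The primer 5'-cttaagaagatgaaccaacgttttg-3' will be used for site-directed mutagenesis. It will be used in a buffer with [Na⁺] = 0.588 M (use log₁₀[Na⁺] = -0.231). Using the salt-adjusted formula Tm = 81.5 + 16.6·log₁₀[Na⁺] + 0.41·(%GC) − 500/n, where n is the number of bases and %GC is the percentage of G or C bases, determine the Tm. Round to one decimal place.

Length n = 25. Counting bases: G=5, T=7, A=9, C=4
G+C = 9, so %GC = 9/25 × 100 = 36%
Salt term: 16.6 × (-0.231) = -3.835
GC term: 0.41 × 36 = 14.76; length term: −500/25 = −20
Tm = 81.5 + (-3.835) + 14.76 − 20 = 72.425 → 72.4°C

72.4°C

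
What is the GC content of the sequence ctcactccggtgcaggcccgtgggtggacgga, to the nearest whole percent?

Scanning the sequence gives C=10, A=4, G=13, T=5.
G+C = 13 + 10 = 23 out of 32 bases
%GC = 23/32 × 100 = 71.88% ≈ 72%

72%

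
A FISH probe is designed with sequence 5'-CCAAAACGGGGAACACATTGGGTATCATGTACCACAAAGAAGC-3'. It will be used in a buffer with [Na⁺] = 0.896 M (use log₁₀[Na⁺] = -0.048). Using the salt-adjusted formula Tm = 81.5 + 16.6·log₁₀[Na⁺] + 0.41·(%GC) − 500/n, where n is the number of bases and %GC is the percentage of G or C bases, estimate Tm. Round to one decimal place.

88.1°C

Length n = 43. C=10, A=17, G=10, T=6
G+C = 20, so %GC = 20/43 × 100 = 46.512%
Salt term: 16.6 × (-0.048) = -0.797
GC term: 0.41 × 46.512 = 19.07; length term: −500/43 = −11.628
Tm = 81.5 + (-0.797) + 19.07 − 11.628 = 88.145 → 88.1°C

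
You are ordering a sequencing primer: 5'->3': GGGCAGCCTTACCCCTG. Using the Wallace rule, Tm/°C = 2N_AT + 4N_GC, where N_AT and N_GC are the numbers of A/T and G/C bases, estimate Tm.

Base counts: G=5, T=3, C=7, A=2
A+T = 5, G+C = 12
Tm = 2×5 + 4×12 = 58°C

58°C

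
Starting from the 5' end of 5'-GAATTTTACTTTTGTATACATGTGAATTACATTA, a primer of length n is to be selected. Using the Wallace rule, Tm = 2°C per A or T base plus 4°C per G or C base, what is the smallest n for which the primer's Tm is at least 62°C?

First 24 bases: GAATTTTACTTTTGTATACATGTG → Tm = 60°C (< 62°C)
First 25 bases: GAATTTTACTTTTGTATACATGTGA → Tm = 62°C (≥ 62°C)
Each additional base adds 2°C (A/T) or 4°C (G/C), so Tm is non-decreasing in n; n = 25 is the first length to reach 62°C.

n = 25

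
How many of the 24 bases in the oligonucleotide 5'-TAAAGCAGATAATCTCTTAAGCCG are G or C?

Counting bases: G=4, A=9, T=6, C=5
Total G or C: 4 + 5 = 9

9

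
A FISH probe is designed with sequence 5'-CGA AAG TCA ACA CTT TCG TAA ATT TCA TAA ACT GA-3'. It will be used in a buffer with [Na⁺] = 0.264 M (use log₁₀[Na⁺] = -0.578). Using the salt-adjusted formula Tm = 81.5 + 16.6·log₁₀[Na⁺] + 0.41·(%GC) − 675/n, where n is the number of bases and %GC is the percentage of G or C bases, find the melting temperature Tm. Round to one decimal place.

65.5°C

Length n = 35. C=7, T=10, A=14, G=4
G+C = 11, so %GC = 11/35 × 100 = 31.429%
Salt term: 16.6 × (-0.578) = -9.595
GC term: 0.41 × 31.429 = 12.886; length term: −675/35 = −19.286
Tm = 81.5 + (-9.595) + 12.886 − 19.286 = 65.505 → 65.5°C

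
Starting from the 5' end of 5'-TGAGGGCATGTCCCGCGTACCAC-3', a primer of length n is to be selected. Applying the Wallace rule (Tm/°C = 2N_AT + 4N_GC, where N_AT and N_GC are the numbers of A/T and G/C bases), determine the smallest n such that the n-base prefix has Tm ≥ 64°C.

First 19 bases: TGAGGGCATGTCCCGCGTA → Tm = 62°C (< 64°C)
First 20 bases: TGAGGGCATGTCCCGCGTAC → Tm = 66°C (≥ 64°C)
Each additional base adds 2°C (A/T) or 4°C (G/C), so Tm is non-decreasing in n; n = 20 is the first length to reach 64°C.

n = 20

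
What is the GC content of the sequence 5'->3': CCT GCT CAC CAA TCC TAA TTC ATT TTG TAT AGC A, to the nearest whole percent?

C=10, T=12, A=9, G=3
G+C = 3 + 10 = 13 out of 34 bases
%GC = 13/34 × 100 = 38.24% ≈ 38%

38%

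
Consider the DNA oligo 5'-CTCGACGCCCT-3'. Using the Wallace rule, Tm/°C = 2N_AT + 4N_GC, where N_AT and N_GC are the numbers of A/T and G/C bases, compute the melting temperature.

Scanning the sequence gives G=2, T=2, A=1, C=6.
A+T = 3, G+C = 8
Tm = 4·8 + 2·3 = 32 + 6 = 38°C

38°C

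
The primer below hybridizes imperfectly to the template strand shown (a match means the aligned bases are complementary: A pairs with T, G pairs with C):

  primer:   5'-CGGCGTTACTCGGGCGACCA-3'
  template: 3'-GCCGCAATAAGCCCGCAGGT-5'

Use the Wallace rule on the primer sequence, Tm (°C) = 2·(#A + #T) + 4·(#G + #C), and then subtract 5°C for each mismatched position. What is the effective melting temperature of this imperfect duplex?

58°C

Primer base counts: A=3, T=3, G=7, C=7 → A+T=6, G+C=14
Perfect-match Tm = 2(6) + 4(14) = 12 + 56 = 68°C
Mismatches (positions where the bases are not complementary): 2 (at positions 9, 17)
Effective Tm = 68 − 2×5 = 68 − 10 = 58°C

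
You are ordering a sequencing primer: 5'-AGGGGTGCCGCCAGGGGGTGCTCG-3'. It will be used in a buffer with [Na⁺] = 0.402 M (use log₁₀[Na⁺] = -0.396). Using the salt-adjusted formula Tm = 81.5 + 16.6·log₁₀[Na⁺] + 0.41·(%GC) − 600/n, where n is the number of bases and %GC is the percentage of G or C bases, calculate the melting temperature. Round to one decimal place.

Length n = 24. Scanning the sequence gives C=6, G=13, T=3, A=2.
G+C = 19, so %GC = 19/24 × 100 = 79.167%
Salt term: 16.6 × (-0.396) = -6.574
GC term: 0.41 × 79.167 = 32.458; length term: −600/24 = −25
Tm = 81.5 + (-6.574) + 32.458 − 25 = 82.384 → 82.4°C

82.4°C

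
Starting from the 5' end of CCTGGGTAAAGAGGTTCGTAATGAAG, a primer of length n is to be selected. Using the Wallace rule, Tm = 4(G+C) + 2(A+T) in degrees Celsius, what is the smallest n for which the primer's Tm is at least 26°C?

First 7 bases: CCTGGGT → Tm = 24°C (< 26°C)
First 8 bases: CCTGGGTA → Tm = 26°C (≥ 26°C)
Each additional base adds 2°C (A/T) or 4°C (G/C), so Tm is non-decreasing in n; n = 8 is the first length to reach 26°C.

n = 8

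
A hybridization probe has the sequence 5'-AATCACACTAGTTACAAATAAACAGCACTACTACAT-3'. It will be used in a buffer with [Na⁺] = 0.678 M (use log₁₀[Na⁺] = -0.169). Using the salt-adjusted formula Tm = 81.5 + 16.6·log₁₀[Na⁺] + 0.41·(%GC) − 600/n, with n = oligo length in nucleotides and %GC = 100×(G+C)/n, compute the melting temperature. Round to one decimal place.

74.6°C

Length n = 36. Scanning the sequence gives A=17, T=8, G=2, C=9.
G+C = 11, so %GC = 11/36 × 100 = 30.556%
Salt term: 16.6 × (-0.169) = -2.805
GC term: 0.41 × 30.556 = 12.528; length term: −600/36 = −16.667
Tm = 81.5 + (-2.805) + 12.528 − 16.667 = 74.556 → 74.6°C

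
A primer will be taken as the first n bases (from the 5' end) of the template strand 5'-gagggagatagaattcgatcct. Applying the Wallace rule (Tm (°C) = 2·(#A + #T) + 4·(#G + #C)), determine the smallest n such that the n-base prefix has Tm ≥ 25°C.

n = 8

First 7 bases: GAGGGAG → Tm = 24°C (< 25°C)
First 8 bases: GAGGGAGA → Tm = 26°C (≥ 25°C)
Since every base adds ≥2°C, Tm only increases with n, so the threshold is first crossed at n = 8.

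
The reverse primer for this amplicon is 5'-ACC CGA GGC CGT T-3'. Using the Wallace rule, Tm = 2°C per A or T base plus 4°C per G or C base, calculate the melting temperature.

44°C

Scanning the sequence gives T=2, G=4, C=5, A=2.
A+T = 4, G+C = 9
Tm = 2×4 + 4×9 = 44°C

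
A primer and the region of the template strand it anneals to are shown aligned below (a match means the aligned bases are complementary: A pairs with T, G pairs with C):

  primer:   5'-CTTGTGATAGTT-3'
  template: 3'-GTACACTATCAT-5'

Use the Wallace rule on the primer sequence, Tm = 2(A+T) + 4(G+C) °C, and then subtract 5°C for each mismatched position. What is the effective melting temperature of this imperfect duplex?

22°C

Primer base counts: A=2, T=6, G=3, C=1 → A+T=8, G+C=4
Perfect-match Tm = 2(8) + 4(4) = 16 + 16 = 32°C
Mismatches (positions where the bases are not complementary): 2 (at positions 2, 12)
Effective Tm = 32 − 2×5 = 32 − 10 = 22°C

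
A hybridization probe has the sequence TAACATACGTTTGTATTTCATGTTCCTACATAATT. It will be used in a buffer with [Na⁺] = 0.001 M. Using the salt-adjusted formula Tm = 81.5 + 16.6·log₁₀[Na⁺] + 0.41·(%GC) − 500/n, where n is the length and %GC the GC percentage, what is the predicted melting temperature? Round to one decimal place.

28.0°C

Length n = 35. G=3, C=6, A=10, T=16
G+C = 9, so %GC = 9/35 × 100 = 25.714%
Salt term: 16.6 × (-3) = -49.8
GC term: 0.41 × 25.714 = 10.543; length term: −500/35 = −14.286
Tm = 81.5 + (-49.8) + 10.543 − 14.286 = 27.957 → 28.0°C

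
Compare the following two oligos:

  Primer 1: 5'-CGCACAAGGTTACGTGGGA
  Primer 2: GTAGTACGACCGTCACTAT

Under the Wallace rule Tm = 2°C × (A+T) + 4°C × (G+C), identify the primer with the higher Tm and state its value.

Primer 1: A+T=8, G+C=11 → Tm = 2(8)+4(11) = 60°C
Primer 2: A+T=10, G+C=9 → Tm = 2(10)+4(9) = 56°C
60°C vs 56°C → primer 1 is higher.

Primer 1, 60°C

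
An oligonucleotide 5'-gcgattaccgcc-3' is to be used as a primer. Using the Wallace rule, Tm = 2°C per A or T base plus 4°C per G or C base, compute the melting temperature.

40°C

Base counts: A=2, G=3, T=2, C=5
A+T = 4, G+C = 8
Tm = 2×4 + 4×8 = 40°C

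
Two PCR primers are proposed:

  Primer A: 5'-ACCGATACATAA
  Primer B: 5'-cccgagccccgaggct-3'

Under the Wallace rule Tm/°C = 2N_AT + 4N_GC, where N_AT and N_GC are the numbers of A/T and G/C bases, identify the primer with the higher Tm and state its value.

Primer B, 58°C

Primer A: A+T=8, G+C=4 → Tm = 2(8)+4(4) = 32°C
Primer B: A+T=3, G+C=13 → Tm = 2(3)+4(13) = 58°C
32°C vs 58°C → primer B is higher.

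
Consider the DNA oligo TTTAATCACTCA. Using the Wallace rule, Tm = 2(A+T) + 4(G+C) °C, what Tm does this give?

G=0, C=3, A=4, T=5
AT pairs contribute 9, GC pairs contribute 3.
Tm = 2×9 + 4×3 = 30°C

30°C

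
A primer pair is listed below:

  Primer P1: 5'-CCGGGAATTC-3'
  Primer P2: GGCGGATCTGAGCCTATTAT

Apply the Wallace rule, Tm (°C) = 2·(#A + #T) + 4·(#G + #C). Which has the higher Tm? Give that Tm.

Primer P1: A+T=4, G+C=6 → Tm = 2(4)+4(6) = 32°C
Primer P2: A+T=10, G+C=10 → Tm = 2(10)+4(10) = 60°C
32°C vs 60°C → primer P2 is higher.

Primer P2, 60°C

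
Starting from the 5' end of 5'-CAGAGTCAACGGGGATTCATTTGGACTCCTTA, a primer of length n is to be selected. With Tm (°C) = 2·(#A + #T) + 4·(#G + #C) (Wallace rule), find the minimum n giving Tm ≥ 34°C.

First 10 bases: CAGAGTCAAC → Tm = 30°C (< 34°C)
First 11 bases: CAGAGTCAACG → Tm = 34°C (≥ 34°C)
Since every base adds ≥2°C, Tm only increases with n, so the threshold is first crossed at n = 11.

n = 11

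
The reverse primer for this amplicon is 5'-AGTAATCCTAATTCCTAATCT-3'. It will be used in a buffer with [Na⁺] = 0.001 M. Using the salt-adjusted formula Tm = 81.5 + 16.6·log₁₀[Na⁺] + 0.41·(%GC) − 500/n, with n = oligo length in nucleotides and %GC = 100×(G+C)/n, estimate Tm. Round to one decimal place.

Length n = 21. Counting bases: G=1, T=8, C=5, A=7
G+C = 6, so %GC = 6/21 × 100 = 28.571%
Salt term: 16.6 × (-3) = -49.8
GC term: 0.41 × 28.571 = 11.714; length term: −500/21 = −23.81
Tm = 81.5 + (-49.8) + 11.714 − 23.81 = 19.604 → 19.6°C

19.6°C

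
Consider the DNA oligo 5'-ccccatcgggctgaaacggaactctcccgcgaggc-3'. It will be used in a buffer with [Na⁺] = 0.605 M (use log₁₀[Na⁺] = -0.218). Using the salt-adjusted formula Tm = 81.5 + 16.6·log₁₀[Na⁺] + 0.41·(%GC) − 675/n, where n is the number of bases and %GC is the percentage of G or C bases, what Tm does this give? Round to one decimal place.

86.7°C

Length n = 35. Counting bases: T=4, A=7, G=10, C=14
G+C = 24, so %GC = 24/35 × 100 = 68.571%
Salt term: 16.6 × (-0.218) = -3.619
GC term: 0.41 × 68.571 = 28.114; length term: −675/35 = −19.286
Tm = 81.5 + (-3.619) + 28.114 − 19.286 = 86.709 → 86.7°C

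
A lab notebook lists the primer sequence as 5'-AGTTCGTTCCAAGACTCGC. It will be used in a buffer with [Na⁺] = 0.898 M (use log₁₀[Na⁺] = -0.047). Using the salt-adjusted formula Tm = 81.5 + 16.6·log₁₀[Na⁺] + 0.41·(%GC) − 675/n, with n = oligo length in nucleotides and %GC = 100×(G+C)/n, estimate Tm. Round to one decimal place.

Length n = 19. Scanning the sequence gives A=4, G=4, T=5, C=6.
G+C = 10, so %GC = 10/19 × 100 = 52.632%
Salt term: 16.6 × (-0.047) = -0.78
GC term: 0.41 × 52.632 = 21.579; length term: −675/19 = −35.526
Tm = 81.5 + (-0.78) + 21.579 − 35.526 = 66.773 → 66.8°C

66.8°C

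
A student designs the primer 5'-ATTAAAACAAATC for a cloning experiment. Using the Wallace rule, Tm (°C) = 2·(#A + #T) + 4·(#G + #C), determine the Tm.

Base counts: A=8, C=2, G=0, T=3
AT pairs contribute 11, GC pairs contribute 2.
Tm = 4·2 + 2·11 = 8 + 22 = 30°C

30°C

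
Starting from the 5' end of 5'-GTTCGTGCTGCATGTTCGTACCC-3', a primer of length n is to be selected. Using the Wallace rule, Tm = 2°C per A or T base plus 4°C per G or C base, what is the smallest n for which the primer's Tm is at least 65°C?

First 21 bases: GTTCGTGCTGCATGTTCGTAC → Tm = 64°C (< 65°C)
First 22 bases: GTTCGTGCTGCATGTTCGTACC → Tm = 68°C (≥ 65°C)
Since every base adds ≥2°C, Tm only increases with n, so the threshold is first crossed at n = 22.

n = 22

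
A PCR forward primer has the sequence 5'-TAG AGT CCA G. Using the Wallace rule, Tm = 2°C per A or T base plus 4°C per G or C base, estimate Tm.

Scanning the sequence gives G=3, C=2, A=3, T=2.
A+T = 5, G+C = 5
Tm = 2×5 + 4×5 = 30°C

30°C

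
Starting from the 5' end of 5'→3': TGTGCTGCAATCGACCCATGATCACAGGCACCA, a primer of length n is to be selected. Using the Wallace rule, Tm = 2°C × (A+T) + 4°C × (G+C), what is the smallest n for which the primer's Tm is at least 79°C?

First 26 bases: TGTGCTGCAATCGACCCATGATCACA → Tm = 78°C (< 79°C)
First 27 bases: TGTGCTGCAATCGACCCATGATCACAG → Tm = 82°C (≥ 79°C)
Each additional base adds 2°C (A/T) or 4°C (G/C), so Tm is non-decreasing in n; n = 27 is the first length to reach 79°C.

n = 27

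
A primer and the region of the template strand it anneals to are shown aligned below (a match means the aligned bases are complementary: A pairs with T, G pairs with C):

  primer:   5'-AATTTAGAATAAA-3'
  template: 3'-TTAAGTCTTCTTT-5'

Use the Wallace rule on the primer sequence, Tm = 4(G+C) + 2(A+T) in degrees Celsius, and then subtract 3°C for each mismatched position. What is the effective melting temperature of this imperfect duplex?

22°C

Primer base counts: A=8, T=4, G=1, C=0 → A+T=12, G+C=1
Perfect-match Tm = 2(12) + 4(1) = 24 + 4 = 28°C
Mismatches (positions where the bases are not complementary): 2 (at positions 5, 10)
Effective Tm = 28 − 2×3 = 28 − 6 = 22°C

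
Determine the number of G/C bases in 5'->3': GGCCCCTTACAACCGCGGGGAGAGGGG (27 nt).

Scanning the sequence gives A=5, G=12, C=8, T=2.
Total G or C: 12 + 8 = 20

20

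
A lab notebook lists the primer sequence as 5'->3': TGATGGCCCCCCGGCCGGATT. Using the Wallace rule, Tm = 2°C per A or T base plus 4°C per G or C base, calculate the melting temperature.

72°C

Scanning the sequence gives A=2, C=8, G=7, T=4.
A+T = 6, G+C = 15
Tm = 4·15 + 2·6 = 60 + 12 = 72°C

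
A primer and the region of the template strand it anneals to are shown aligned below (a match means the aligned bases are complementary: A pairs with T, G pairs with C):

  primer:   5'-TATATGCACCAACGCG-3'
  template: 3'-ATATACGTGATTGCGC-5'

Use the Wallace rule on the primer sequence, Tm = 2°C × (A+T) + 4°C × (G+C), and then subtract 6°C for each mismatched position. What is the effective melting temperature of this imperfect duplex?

42°C

Primer base counts: A=5, T=3, G=3, C=5 → A+T=8, G+C=8
Perfect-match Tm = 2(8) + 4(8) = 16 + 32 = 48°C
Mismatches (positions where the bases are not complementary): 1 (at position 10)
Effective Tm = 48 − 1×6 = 48 − 6 = 42°C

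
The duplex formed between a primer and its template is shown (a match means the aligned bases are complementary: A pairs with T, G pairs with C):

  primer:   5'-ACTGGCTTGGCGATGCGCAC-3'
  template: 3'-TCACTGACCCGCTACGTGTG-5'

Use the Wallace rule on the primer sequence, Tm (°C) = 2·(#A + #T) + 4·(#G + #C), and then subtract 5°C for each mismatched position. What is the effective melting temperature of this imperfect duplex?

Primer base counts: A=3, T=4, G=7, C=6 → A+T=7, G+C=13
Perfect-match Tm = 2(7) + 4(13) = 14 + 52 = 66°C
Mismatches (positions where the bases are not complementary): 4 (at positions 2, 5, 8, 17)
Effective Tm = 66 − 4×5 = 66 − 20 = 46°C

46°C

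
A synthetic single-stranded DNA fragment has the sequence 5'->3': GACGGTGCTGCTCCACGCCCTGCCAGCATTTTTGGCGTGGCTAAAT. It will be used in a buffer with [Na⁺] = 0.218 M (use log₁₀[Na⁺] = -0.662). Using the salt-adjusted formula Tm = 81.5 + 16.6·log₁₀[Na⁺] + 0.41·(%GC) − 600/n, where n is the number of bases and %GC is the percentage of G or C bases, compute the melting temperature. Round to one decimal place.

Length n = 46. Counting bases: C=14, T=12, A=7, G=13
G+C = 27, so %GC = 27/46 × 100 = 58.696%
Salt term: 16.6 × (-0.662) = -10.989
GC term: 0.41 × 58.696 = 24.065; length term: −600/46 = −13.043
Tm = 81.5 + (-10.989) + 24.065 − 13.043 = 81.533 → 81.5°C

81.5°C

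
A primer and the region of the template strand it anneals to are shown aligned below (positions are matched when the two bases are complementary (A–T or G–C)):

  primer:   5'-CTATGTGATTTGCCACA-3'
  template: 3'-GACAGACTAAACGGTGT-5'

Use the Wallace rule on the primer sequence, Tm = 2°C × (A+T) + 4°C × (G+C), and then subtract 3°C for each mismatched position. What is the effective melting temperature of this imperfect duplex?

42°C

Primer base counts: A=4, T=6, G=3, C=4 → A+T=10, G+C=7
Perfect-match Tm = 2(10) + 4(7) = 20 + 28 = 48°C
Mismatches (positions where the bases are not complementary): 2 (at positions 3, 5)
Effective Tm = 48 − 2×3 = 48 − 6 = 42°C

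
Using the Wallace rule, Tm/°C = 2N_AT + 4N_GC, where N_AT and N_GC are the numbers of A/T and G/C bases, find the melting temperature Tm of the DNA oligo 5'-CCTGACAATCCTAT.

40°C

Scanning the sequence gives C=5, A=4, T=4, G=1.
AT pairs contribute 8, GC pairs contribute 6.
Tm = 2(8) + 4(6) = 16 + 24 = 40°C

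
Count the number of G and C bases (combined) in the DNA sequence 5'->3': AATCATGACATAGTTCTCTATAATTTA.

Counting bases: C=4, G=2, T=11, A=10
G+C = 2 + 4 = 6

6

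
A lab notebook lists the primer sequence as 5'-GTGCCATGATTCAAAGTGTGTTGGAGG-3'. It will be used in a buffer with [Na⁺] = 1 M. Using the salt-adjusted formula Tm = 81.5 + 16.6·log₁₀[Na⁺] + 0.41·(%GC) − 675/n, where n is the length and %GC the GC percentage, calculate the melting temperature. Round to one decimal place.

Length n = 27. C=3, G=10, T=8, A=6
G+C = 13, so %GC = 13/27 × 100 = 48.148%
Salt term: 16.6 × (0) = 0
GC term: 0.41 × 48.148 = 19.741; length term: −675/27 = −25
Tm = 81.5 + (0) + 19.741 − 25 = 76.241 → 76.2°C

76.2°C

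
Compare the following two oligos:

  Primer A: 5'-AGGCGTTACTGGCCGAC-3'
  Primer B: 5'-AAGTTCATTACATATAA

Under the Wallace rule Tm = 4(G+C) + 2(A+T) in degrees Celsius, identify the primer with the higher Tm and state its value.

Primer A: A+T=6, G+C=11 → Tm = 2(6)+4(11) = 56°C
Primer B: A+T=14, G+C=3 → Tm = 2(14)+4(3) = 40°C
56°C vs 40°C → primer A is higher.

Primer A, 56°C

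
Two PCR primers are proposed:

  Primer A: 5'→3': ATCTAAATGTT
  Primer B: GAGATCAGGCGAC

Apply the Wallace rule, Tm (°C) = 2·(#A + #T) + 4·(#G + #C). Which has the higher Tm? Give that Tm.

Primer A: A+T=9, G+C=2 → Tm = 2(9)+4(2) = 26°C
Primer B: A+T=5, G+C=8 → Tm = 2(5)+4(8) = 42°C
26°C vs 42°C → primer B is higher.

Primer B, 42°C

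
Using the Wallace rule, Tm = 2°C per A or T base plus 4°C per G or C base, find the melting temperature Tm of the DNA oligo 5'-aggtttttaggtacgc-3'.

46°C

G=5, A=3, T=6, C=2
A+T = 9, G+C = 7
Tm = 2(9) + 4(7) = 18 + 28 = 46°C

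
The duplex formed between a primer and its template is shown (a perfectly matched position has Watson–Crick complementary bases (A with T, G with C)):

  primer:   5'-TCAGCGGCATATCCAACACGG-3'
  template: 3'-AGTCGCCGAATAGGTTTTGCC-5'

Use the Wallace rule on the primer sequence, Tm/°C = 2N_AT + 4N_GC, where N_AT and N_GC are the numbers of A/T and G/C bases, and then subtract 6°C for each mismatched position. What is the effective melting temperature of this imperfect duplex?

Primer base counts: A=6, T=3, G=5, C=7 → A+T=9, G+C=12
Perfect-match Tm = 2(9) + 4(12) = 18 + 48 = 66°C
Mismatches (positions where the bases are not complementary): 2 (at positions 9, 17)
Effective Tm = 66 − 2×6 = 66 − 12 = 54°C

54°C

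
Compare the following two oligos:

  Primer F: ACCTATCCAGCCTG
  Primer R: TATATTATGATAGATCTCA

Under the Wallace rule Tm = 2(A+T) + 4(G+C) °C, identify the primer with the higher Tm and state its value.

Primer R, 46°C

Primer F: A+T=6, G+C=8 → Tm = 2(6)+4(8) = 44°C
Primer R: A+T=15, G+C=4 → Tm = 2(15)+4(4) = 46°C
44°C vs 46°C → primer R is higher.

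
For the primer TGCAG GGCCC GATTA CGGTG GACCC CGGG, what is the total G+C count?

Base counts: G=12, T=4, C=9, A=4
Total G or C: 12 + 9 = 21

21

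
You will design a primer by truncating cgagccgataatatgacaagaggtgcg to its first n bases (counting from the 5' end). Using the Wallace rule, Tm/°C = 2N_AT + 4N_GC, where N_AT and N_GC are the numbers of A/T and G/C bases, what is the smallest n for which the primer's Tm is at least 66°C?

First 22 bases: CGAGCCGATAATATGACAAGAG → Tm = 64°C (< 66°C)
First 23 bases: CGAGCCGATAATATGACAAGAGG → Tm = 68°C (≥ 66°C)
Since every base adds ≥2°C, Tm only increases with n, so the threshold is first crossed at n = 23.

n = 23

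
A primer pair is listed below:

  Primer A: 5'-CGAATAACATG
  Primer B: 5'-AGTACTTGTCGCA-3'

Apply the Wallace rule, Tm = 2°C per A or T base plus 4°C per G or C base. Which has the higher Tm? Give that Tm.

Primer B, 38°C

Primer A: A+T=7, G+C=4 → Tm = 2(7)+4(4) = 30°C
Primer B: A+T=7, G+C=6 → Tm = 2(7)+4(6) = 38°C
30°C vs 38°C → primer B is higher.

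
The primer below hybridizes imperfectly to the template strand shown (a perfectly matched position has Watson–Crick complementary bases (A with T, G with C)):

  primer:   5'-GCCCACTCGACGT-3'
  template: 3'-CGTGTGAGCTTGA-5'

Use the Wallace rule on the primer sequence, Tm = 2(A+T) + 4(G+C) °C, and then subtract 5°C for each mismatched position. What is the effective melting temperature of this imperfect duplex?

29°C

Primer base counts: A=2, T=2, G=3, C=6 → A+T=4, G+C=9
Perfect-match Tm = 2(4) + 4(9) = 8 + 36 = 44°C
Mismatches (positions where the bases are not complementary): 3 (at positions 3, 11, 12)
Effective Tm = 44 − 3×5 = 44 − 15 = 29°C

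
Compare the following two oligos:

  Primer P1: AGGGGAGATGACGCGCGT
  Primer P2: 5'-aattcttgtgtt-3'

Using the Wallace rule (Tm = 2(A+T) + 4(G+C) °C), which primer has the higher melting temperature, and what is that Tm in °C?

Primer P1: A+T=6, G+C=12 → Tm = 2(6)+4(12) = 60°C
Primer P2: A+T=9, G+C=3 → Tm = 2(9)+4(3) = 30°C
60°C vs 30°C → primer P1 is higher.

Primer P1, 60°C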